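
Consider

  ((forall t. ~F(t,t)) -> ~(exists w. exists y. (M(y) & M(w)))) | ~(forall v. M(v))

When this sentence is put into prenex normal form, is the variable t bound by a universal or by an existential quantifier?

existential

Eliminate → and ↔ using ¬ and ∨.
  ~(forall t. ~F(t,t)) | ~(exists w. exists y. (M(y) & M(w))) | ~(forall v. M(v))
Drive negations inward (¬∀x A ≡ ∃x ¬A, ¬∃x A ≡ ∀x ¬A, De Morgan for ∧/∨):
  (exists t. F(t,t)) | (forall w. forall y. (~M(y) | ~M(w))) | (exists v. ~M(v))
All bound variables are already distinct, so no renaming is needed.
Finally move all quantifiers to the prefix:
  exists t. forall w. forall y. exists v. (F(t,t) | ~M(y) | ~M(w) | ~M(v))
The quantifier forall t sits under an odd number of negations (counting the antecedent side of each →), so it flips to exists t.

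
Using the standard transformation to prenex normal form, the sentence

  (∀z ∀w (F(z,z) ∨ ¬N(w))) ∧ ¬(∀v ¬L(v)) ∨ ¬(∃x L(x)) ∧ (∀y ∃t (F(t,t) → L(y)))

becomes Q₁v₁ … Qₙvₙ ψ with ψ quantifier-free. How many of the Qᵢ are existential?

2

First replace A → B with ¬A ∨ B.
  (∀z ∀w (F(z,z) ∨ ¬N(w))) ∧ ¬(∀v ¬L(v)) ∨ ¬(∃x L(x)) ∧ (∀y ∃t (¬F(t,t) ∨ L(y)))
Move each ¬ inward, flipping quantifiers it crosses:
  (∀z ∀w (F(z,z) ∨ ¬N(w))) ∧ (∃v L(v)) ∨ (∀x ¬L(x)) ∧ (∀y ∃t (¬F(t,t) ∨ L(y)))
All bound variables are already distinct, so no renaming is needed.
Pull the quantifiers to the front (each side's bound variable is not free in the other side):
  ∀z ∀w ∃v ∀x ∀y ∃t ((F(z,z) ∨ ¬N(w)) ∧ L(v) ∨ ¬L(x) ∧ (¬F(t,t) ∨ L(y)))
The prefix is ∀z ∀w ∃v ∀x ∀y ∃t: 4 universal, 2 existential.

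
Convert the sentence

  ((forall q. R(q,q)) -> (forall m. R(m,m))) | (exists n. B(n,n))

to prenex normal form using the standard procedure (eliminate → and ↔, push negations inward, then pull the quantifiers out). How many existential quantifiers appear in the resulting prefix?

2

First replace A → B with ¬A ∨ B.
  ~(forall q. R(q,q)) | (forall m. R(m,m)) | (exists n. B(n,n))
Drive negations inward (¬∀x A ≡ ∃x ¬A, ¬∃x A ≡ ∀x ¬A, De Morgan for ∧/∨):
  (exists q. ~R(q,q)) | (forall m. R(m,m)) | (exists n. B(n,n))
All bound variables are already distinct, so no renaming is needed.
Pull the quantifiers to the front (each side's bound variable is not free in the other side):
  exists q. forall m. exists n. (~R(q,q) | R(m,m) | B(n,n))
The prefix is exists q forall m exists n: 1 universal, 2 existential.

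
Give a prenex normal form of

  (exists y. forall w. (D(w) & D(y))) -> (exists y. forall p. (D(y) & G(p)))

Rewrite implications/biconditionals: A → B as ¬A ∨ B.
  ~(exists y. forall w. (D(w) & D(y))) | (exists y. forall p. (D(y) & G(p)))
Drive negations inward (¬∀x A ≡ ∃x ¬A, ¬∃x A ≡ ∀x ¬A, De Morgan for ∧/∨):
  (forall y. exists w. (~D(w) | ~D(y))) | (exists y. forall p. (D(y) & G(p)))
Standardize variables apart so no two quantifiers bind the same name: y↦a.
  (forall y. exists w. (~D(w) | ~D(y))) | (exists a. forall p. (D(a) & G(p)))
Pull the quantifiers to the front (each side's bound variable is not free in the other side):
  forall y. exists w. exists a. forall p. (~D(w) | ~D(y) | D(a) & G(p))

forall y. exists w. exists a. forall p. (~D(w) | ~D(y) | D(a) & G(p))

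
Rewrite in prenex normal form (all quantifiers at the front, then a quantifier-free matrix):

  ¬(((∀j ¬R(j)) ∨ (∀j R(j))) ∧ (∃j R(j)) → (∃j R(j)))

Eliminate → and ↔ using ¬ and ∨.
  ¬(¬(((∀j ¬R(j)) ∨ (∀j R(j))) ∧ (∃j R(j))) ∨ (∃j R(j)))
Drive negations inward (¬∀x A ≡ ∃x ¬A, ¬∃x A ≡ ∀x ¬A, De Morgan for ∧/∨):
  ((∀j ¬R(j)) ∨ (∀j R(j))) ∧ (∃j R(j)) ∧ (∀j ¬R(j))
Give each quantifier a distinct variable: j↦u, j↦a, j↦q.
  ((∀j ¬R(j)) ∨ (∀u R(u))) ∧ (∃a R(a)) ∧ (∀q ¬R(q))
Extract every quantifier outward, since the variables are now distinct and don't occur free across branches:
  ∀j ∀u ∃a ∀q ((¬R(j) ∨ R(u)) ∧ R(a) ∧ ¬R(q))

∀j ∀u ∃a ∀q ((¬R(j) ∨ R(u)) ∧ R(a) ∧ ¬R(q))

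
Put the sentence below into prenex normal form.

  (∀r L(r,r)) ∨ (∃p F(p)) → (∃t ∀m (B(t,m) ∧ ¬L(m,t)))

Rewrite implications/biconditionals: A → B as ¬A ∨ B.
  ¬((∀r L(r,r)) ∨ (∃p F(p))) ∨ (∃t ∀m (B(t,m) ∧ ¬L(m,t)))
Move each ¬ inward, flipping quantifiers it crosses:
  (∃r ¬L(r,r)) ∧ (∀p ¬F(p)) ∨ (∃t ∀m (B(t,m) ∧ ¬L(m,t)))
Finally move all quantifiers to the prefix:
  ∃r ∀p ∃t ∀m (¬L(r,r) ∧ ¬F(p) ∨ B(t,m) ∧ ¬L(m,t))

∃r ∀p ∃t ∀m (¬L(r,r) ∧ ¬F(p) ∨ B(t,m) ∧ ¬L(m,t))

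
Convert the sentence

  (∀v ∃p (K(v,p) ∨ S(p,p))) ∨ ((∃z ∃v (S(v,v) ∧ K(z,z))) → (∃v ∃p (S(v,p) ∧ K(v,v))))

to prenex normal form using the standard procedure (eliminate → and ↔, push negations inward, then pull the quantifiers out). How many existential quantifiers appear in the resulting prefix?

3

Eliminate → and ↔ using ¬ and ∨.
  (∀v ∃p (K(v,p) ∨ S(p,p))) ∨ ¬(∃z ∃v (S(v,v) ∧ K(z,z))) ∨ (∃v ∃p (S(v,p) ∧ K(v,v)))
Push ¬ through the quantifiers and connectives to reach negation normal form:
  (∀v ∃p (K(v,p) ∨ S(p,p))) ∨ (∀z ∀v (¬S(v,v) ∨ ¬K(z,z))) ∨ (∃v ∃p (S(v,p) ∧ K(v,v)))
Give each quantifier a distinct variable: v↦y, v↦v1, p↦c.
  (∀v ∃p (K(v,p) ∨ S(p,p))) ∨ (∀z ∀y (¬S(y,y) ∨ ¬K(z,z))) ∨ (∃v1 ∃c (S(v1,c) ∧ K(v1,v1)))
Pull the quantifiers to the front (each side's bound variable is not free in the other side):
  ∀v ∃p ∀z ∀y ∃v1 ∃c (K(v,p) ∨ S(p,p) ∨ ¬S(y,y) ∨ ¬K(z,z) ∨ S(v1,c) ∧ K(v1,v1))
The prefix is ∀v ∃p ∀z ∀y ∃v1 ∃c: 3 universal, 3 existential.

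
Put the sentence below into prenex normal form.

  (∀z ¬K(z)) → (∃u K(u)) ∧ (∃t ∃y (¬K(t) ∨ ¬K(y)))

∃z ∃u ∃t ∃y (K(z) ∨ K(u) ∧ (¬K(t) ∨ ¬K(y)))

First replace A → B with ¬A ∨ B.
  ¬(∀z ¬K(z)) ∨ (∃u K(u)) ∧ (∃t ∃y (¬K(t) ∨ ¬K(y)))
Move each ¬ inward, flipping quantifiers it crosses:
  (∃z K(z)) ∨ (∃u K(u)) ∧ (∃t ∃y (¬K(t) ∨ ¬K(y)))
All bound variables are already distinct, so no renaming is needed.
Pull the quantifiers to the front (each side's bound variable is not free in the other side):
  ∃z ∃u ∃t ∃y (K(z) ∨ K(u) ∧ (¬K(t) ∨ ¬K(y)))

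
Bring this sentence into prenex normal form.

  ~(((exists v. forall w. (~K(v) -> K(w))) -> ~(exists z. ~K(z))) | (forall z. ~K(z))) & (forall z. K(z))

exists v. forall w. exists z. exists y1. forall y. ((K(v) | K(w)) & ~K(z) & K(y1) & K(y))

Eliminate → and ↔ using ¬ and ∨.
  ~(~(exists v. forall w. (~~K(v) | K(w))) | ~(exists z. ~K(z)) | (forall z. ~K(z))) & (forall z. K(z))
Drive negations inward (¬∀x A ≡ ∃x ¬A, ¬∃x A ≡ ∀x ¬A, De Morgan for ∧/∨):
  (exists v. forall w. (K(v) | K(w))) & (exists z. ~K(z)) & (exists z. K(z)) & (forall z. K(z))
Rename bound variables to avoid capture: z↦y1, z↦y.
  (exists v. forall w. (K(v) | K(w))) & (exists z. ~K(z)) & (exists y1. K(y1)) & (forall y. K(y))
Extract every quantifier outward, since the variables are now distinct and don't occur free across branches:
  exists v. forall w. exists z. exists y1. forall y. ((K(v) | K(w)) & ~K(z) & K(y1) & K(y))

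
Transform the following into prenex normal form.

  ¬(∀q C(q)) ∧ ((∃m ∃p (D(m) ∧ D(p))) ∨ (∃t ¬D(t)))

Move each ¬ inward, flipping quantifiers it crosses:
  (∃q ¬C(q)) ∧ ((∃m ∃p (D(m) ∧ D(p))) ∨ (∃t ¬D(t)))
All bound variables are already distinct, so no renaming is needed.
Pull the quantifiers to the front (each side's bound variable is not free in the other side):
  ∃q ∃m ∃p ∃t (¬C(q) ∧ (D(m) ∧ D(p) ∨ ¬D(t)))

∃q ∃m ∃p ∃t (¬C(q) ∧ (D(m) ∧ D(p) ∨ ¬D(t)))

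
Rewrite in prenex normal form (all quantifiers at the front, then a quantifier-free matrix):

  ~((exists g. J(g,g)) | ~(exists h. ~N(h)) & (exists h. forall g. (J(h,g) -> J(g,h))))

forall g. exists h. forall w. exists y. (~J(g,g) & (~N(h) | J(w,y) & ~J(y,w)))

Rewrite implications/biconditionals: A → B as ¬A ∨ B.
  ~((exists g. J(g,g)) | ~(exists h. ~N(h)) & (exists h. forall g. (~J(h,g) | J(g,h))))
Drive negations inward (¬∀x A ≡ ∃x ¬A, ¬∃x A ≡ ∀x ¬A, De Morgan for ∧/∨):
  (forall g. ~J(g,g)) & ((exists h. ~N(h)) | (forall h. exists g. (J(h,g) & ~J(g,h))))
Give each quantifier a distinct variable: h↦w, g↦y.
  (forall g. ~J(g,g)) & ((exists h. ~N(h)) | (forall w. exists y. (J(w,y) & ~J(y,w))))
Finally move all quantifiers to the prefix:
  forall g. exists h. forall w. exists y. (~J(g,g) & (~N(h) | J(w,y) & ~J(y,w)))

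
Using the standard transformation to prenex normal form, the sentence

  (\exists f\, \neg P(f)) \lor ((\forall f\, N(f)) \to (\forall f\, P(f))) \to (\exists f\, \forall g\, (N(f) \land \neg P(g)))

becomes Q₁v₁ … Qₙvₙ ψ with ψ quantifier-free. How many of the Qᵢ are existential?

2

Eliminate → and ↔ using ¬ and ∨.
  \neg ((\exists f\, \neg P(f)) \lor \neg (\forall f\, N(f)) \lor (\forall f\, P(f))) \lor (\exists f\, \forall g\, (N(f) \land \neg P(g)))
Push ¬ through the quantifiers and connectives to reach negation normal form:
  (\forall f\, P(f)) \land (\forall f\, N(f)) \land (\exists f\, \neg P(f)) \lor (\exists f\, \forall g\, (N(f) \land \neg P(g)))
Give each quantifier a distinct variable: f↦x, f↦z, f↦v1.
  (\forall f\, P(f)) \land (\forall x\, N(x)) \land (\exists z\, \neg P(z)) \lor (\exists v1\, \forall g\, (N(v1) \land \neg P(g)))
Pull the quantifiers to the front (each side's bound variable is not free in the other side):
  \forall f\, \forall x\, \exists z\, \exists v1\, \forall g\, (P(f) \land N(x) \land \neg P(z) \lor N(v1) \land \neg P(g))
The prefix is \forall f \forall x \exists z \exists v1 \forall g: 3 universal, 2 existential.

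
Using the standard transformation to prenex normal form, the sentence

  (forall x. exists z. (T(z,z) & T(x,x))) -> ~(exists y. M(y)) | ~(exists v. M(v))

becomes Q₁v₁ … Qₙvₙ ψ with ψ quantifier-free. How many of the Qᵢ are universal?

Rewrite implications/biconditionals: A → B as ¬A ∨ B.
  ~(forall x. exists z. (T(z,z) & T(x,x))) | ~(exists y. M(y)) | ~(exists v. M(v))
Push ¬ through the quantifiers and connectives to reach negation normal form:
  (exists x. forall z. (~T(z,z) | ~T(x,x))) | (forall y. ~M(y)) | (forall v. ~M(v))
Finally move all quantifiers to the prefix:
  exists x. forall z. forall y. forall v. (~T(z,z) | ~T(x,x) | ~M(y) | ~M(v))
The prefix is exists x forall z forall y forall v: 3 universal, 1 existential.

3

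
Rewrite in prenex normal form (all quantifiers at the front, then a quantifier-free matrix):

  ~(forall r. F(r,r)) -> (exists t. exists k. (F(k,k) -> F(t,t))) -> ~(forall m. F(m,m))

forall r. forall t. forall k. exists m. (F(r,r) | F(k,k) & ~F(t,t) | ~F(m,m))

Rewrite implications/biconditionals: A → B as ¬A ∨ B.
  ~~(forall r. F(r,r)) | ~(exists t. exists k. (~F(k,k) | F(t,t))) | ~(forall m. F(m,m))
Drive negations inward (¬∀x A ≡ ∃x ¬A, ¬∃x A ≡ ∀x ¬A, De Morgan for ∧/∨):
  (forall r. F(r,r)) | (forall t. forall k. (F(k,k) & ~F(t,t))) | (exists m. ~F(m,m))
Extract every quantifier outward, since the variables are now distinct and don't occur free across branches:
  forall r. forall t. forall k. exists m. (F(r,r) | F(k,k) & ~F(t,t) | ~F(m,m))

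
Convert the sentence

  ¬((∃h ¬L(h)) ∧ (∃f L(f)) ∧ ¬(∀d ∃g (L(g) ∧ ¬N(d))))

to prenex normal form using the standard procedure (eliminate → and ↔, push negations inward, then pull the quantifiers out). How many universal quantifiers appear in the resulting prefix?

Move each ¬ inward, flipping quantifiers it crosses:
  (∀h L(h)) ∨ (∀f ¬L(f)) ∨ (∀d ∃g (L(g) ∧ ¬N(d)))
All bound variables are already distinct, so no renaming is needed.
Finally move all quantifiers to the prefix:
  ∀h ∀f ∀d ∃g (L(h) ∨ ¬L(f) ∨ L(g) ∧ ¬N(d))
The prefix is ∀h ∀f ∀d ∃g: 3 universal, 1 existential.

3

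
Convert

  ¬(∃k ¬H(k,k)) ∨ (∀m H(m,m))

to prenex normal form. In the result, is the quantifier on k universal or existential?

Move each ¬ inward, flipping quantifiers it crosses:
  (∀k H(k,k)) ∨ (∀m H(m,m))
All bound variables are already distinct, so no renaming is needed.
Pull the quantifiers to the front (each side's bound variable is not free in the other side):
  ∀k ∀m (H(k,k) ∨ H(m,m))
The quantifier ∃k sits under an odd number of negations, so it flips to ∀k.

universal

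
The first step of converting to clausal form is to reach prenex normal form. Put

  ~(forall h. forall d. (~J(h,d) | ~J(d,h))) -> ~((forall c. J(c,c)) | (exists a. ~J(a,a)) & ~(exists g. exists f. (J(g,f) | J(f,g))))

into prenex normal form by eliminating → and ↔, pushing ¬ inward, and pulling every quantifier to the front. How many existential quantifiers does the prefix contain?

3

Rewrite implications/biconditionals: A → B as ¬A ∨ B.
  ~~(forall h. forall d. (~J(h,d) | ~J(d,h))) | ~((forall c. J(c,c)) | (exists a. ~J(a,a)) & ~(exists g. exists f. (J(g,f) | J(f,g))))
Move each ¬ inward, flipping quantifiers it crosses:
  (forall h. forall d. (~J(h,d) | ~J(d,h))) | (exists c. ~J(c,c)) & ((forall a. J(a,a)) | (exists g. exists f. (J(g,f) | J(f,g))))
All bound variables are already distinct, so no renaming is needed.
Finally move all quantifiers to the prefix:
  forall h. forall d. exists c. forall a. exists g. exists f. (~J(h,d) | ~J(d,h) | ~J(c,c) & (J(a,a) | J(g,f) | J(f,g)))
The prefix is forall h forall d exists c forall a exists g exists f: 3 universal, 3 existential.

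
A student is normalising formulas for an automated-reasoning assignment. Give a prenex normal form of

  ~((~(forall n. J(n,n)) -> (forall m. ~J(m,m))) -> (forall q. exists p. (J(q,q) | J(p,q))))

forall n. forall m. exists q. forall p. ((J(n,n) | ~J(m,m)) & ~J(q,q) & ~J(p,q))

Eliminate → and ↔ using ¬ and ∨.
  ~(~(~~(forall n. J(n,n)) | (forall m. ~J(m,m))) | (forall q. exists p. (J(q,q) | J(p,q))))
Move each ¬ inward, flipping quantifiers it crosses:
  ((forall n. J(n,n)) | (forall m. ~J(m,m))) & (exists q. forall p. (~J(q,q) & ~J(p,q)))
All bound variables are already distinct, so no renaming is needed.
Pull the quantifiers to the front (each side's bound variable is not free in the other side):
  forall n. forall m. exists q. forall p. ((J(n,n) | ~J(m,m)) & ~J(q,q) & ~J(p,q))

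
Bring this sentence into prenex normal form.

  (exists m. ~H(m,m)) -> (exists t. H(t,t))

forall m. exists t. (H(m,m) | H(t,t))

First replace A → B with ¬A ∨ B.
  ~(exists m. ~H(m,m)) | (exists t. H(t,t))
Push ¬ through the quantifiers and connectives to reach negation normal form:
  (forall m. H(m,m)) | (exists t. H(t,t))
All bound variables are already distinct, so no renaming is needed.
Extract every quantifier outward, since the variables are now distinct and don't occur free across branches:
  forall m. exists t. (H(m,m) | H(t,t))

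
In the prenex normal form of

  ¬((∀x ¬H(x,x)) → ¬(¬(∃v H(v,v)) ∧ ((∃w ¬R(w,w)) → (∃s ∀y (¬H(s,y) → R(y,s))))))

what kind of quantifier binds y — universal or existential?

universal

First replace A → B with ¬A ∨ B.
  ¬(¬(∀x ¬H(x,x)) ∨ ¬(¬(∃v H(v,v)) ∧ (¬(∃w ¬R(w,w)) ∨ (∃s ∀y (¬¬H(s,y) ∨ R(y,s))))))
Move each ¬ inward, flipping quantifiers it crosses:
  (∀x ¬H(x,x)) ∧ (∀v ¬H(v,v)) ∧ ((∀w R(w,w)) ∨ (∃s ∀y (H(s,y) ∨ R(y,s))))
All bound variables are already distinct, so no renaming is needed.
Extract every quantifier outward, since the variables are now distinct and don't occur free across branches:
  ∀x ∀v ∀w ∃s ∀y (¬H(x,x) ∧ ¬H(v,v) ∧ (R(w,w) ∨ H(s,y) ∨ R(y,s)))
The quantifier ∀y sits under an even number of negations (counting the antecedent side of each →), so it remains universal.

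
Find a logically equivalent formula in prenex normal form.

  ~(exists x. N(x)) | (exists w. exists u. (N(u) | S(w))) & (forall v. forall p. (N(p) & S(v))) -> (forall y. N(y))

Eliminate → and ↔ using ¬ and ∨.
  ~(~(exists x. N(x)) | (exists w. exists u. (N(u) | S(w))) & (forall v. forall p. (N(p) & S(v)))) | (forall y. N(y))
Move each ¬ inward, flipping quantifiers it crosses:
  (exists x. N(x)) & ((forall w. forall u. (~N(u) & ~S(w))) | (exists v. exists p. (~N(p) | ~S(v)))) | (forall y. N(y))
All bound variables are already distinct, so no renaming is needed.
Finally move all quantifiers to the prefix:
  exists x. forall w. forall u. exists v. exists p. forall y. (N(x) & (~N(u) & ~S(w) | ~N(p) | ~S(v)) | N(y))

exists x. forall w. forall u. exists v. exists p. forall y. (N(x) & (~N(u) & ~S(w) | ~N(p) | ~S(v)) | N(y))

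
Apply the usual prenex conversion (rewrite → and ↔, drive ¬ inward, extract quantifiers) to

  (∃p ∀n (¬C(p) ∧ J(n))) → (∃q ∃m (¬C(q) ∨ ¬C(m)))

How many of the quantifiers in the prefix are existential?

3

First replace A → B with ¬A ∨ B.
  ¬(∃p ∀n (¬C(p) ∧ J(n))) ∨ (∃q ∃m (¬C(q) ∨ ¬C(m)))
Drive negations inward (¬∀x A ≡ ∃x ¬A, ¬∃x A ≡ ∀x ¬A, De Morgan for ∧/∨):
  (∀p ∃n (C(p) ∨ ¬J(n))) ∨ (∃q ∃m (¬C(q) ∨ ¬C(m)))
Pull the quantifiers to the front (each side's bound variable is not free in the other side):
  ∀p ∃n ∃q ∃m (C(p) ∨ ¬J(n) ∨ ¬C(q) ∨ ¬C(m))
The prefix is ∀p ∃n ∃q ∃m: 1 universal, 3 existential.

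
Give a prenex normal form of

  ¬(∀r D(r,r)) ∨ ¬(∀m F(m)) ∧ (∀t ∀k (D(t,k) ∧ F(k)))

∃r ∃m ∀t ∀k (¬D(r,r) ∨ ¬F(m) ∧ D(t,k) ∧ F(k))

Drive negations inward (¬∀x A ≡ ∃x ¬A, ¬∃x A ≡ ∀x ¬A, De Morgan for ∧/∨):
  (∃r ¬D(r,r)) ∨ (∃m ¬F(m)) ∧ (∀t ∀k (D(t,k) ∧ F(k)))
All bound variables are already distinct, so no renaming is needed.
Extract every quantifier outward, since the variables are now distinct and don't occur free across branches:
  ∃r ∃m ∀t ∀k (¬D(r,r) ∨ ¬F(m) ∧ D(t,k) ∧ F(k))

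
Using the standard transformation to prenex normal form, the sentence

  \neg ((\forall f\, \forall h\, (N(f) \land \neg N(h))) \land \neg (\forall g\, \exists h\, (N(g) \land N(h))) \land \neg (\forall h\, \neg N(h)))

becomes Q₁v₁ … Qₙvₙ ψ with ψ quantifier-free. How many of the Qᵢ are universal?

2

Drive negations inward (¬∀x A ≡ ∃x ¬A, ¬∃x A ≡ ∀x ¬A, De Morgan for ∧/∨):
  (\exists f\, \exists h\, (\neg N(f) \lor N(h))) \lor (\forall g\, \exists h\, (N(g) \land N(h))) \lor (\forall h\, \neg N(h))
Give each quantifier a distinct variable: h↦v, h↦x1.
  (\exists f\, \exists h\, (\neg N(f) \lor N(h))) \lor (\forall g\, \exists v\, (N(g) \land N(v))) \lor (\forall x1\, \neg N(x1))
Extract every quantifier outward, since the variables are now distinct and don't occur free across branches:
  \exists f\, \exists h\, \forall g\, \exists v\, \forall x1\, (\neg N(f) \lor N(h) \lor N(g) \land N(v) \lor \neg N(x1))
The prefix is \exists f \exists h \forall g \exists v \forall x1: 2 universal, 3 existential.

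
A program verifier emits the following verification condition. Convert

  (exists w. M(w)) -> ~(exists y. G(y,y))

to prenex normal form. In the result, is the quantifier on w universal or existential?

First replace A → B with ¬A ∨ B.
  ~(exists w. M(w)) | ~(exists y. G(y,y))
Drive negations inward (¬∀x A ≡ ∃x ¬A, ¬∃x A ≡ ∀x ¬A, De Morgan for ∧/∨):
  (forall w. ~M(w)) | (forall y. ~G(y,y))
Extract every quantifier outward, since the variables are now distinct and don't occur free across branches:
  forall w. forall y. (~M(w) | ~G(y,y))
The quantifier exists w sits under an odd number of negations (counting the antecedent side of each →), so it flips to forall w.

universal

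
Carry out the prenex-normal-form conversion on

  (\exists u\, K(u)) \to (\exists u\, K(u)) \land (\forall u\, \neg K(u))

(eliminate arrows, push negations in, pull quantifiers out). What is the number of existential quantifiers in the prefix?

Rewrite implications/biconditionals: A → B as ¬A ∨ B.
  \neg (\exists u\, K(u)) \lor (\exists u\, K(u)) \land (\forall u\, \neg K(u))
Push ¬ through the quantifiers and connectives to reach negation normal form:
  (\forall u\, \neg K(u)) \lor (\exists u\, K(u)) \land (\forall u\, \neg K(u))
Rename bound variables to avoid capture: u↦x, u↦y1.
  (\forall u\, \neg K(u)) \lor (\exists x\, K(x)) \land (\forall y1\, \neg K(y1))
Pull the quantifiers to the front (each side's bound variable is not free in the other side):
  \forall u\, \exists x\, \forall y1\, (\neg K(u) \lor K(x) \land \neg K(y1))
The prefix is \forall u \exists x \forall y1: 2 universal, 1 existential.

1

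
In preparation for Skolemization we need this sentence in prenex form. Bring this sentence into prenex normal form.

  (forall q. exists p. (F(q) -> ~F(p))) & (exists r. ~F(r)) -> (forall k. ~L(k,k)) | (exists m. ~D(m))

exists q. forall p. forall r. forall k. exists m. (F(q) & F(p) | F(r) | ~L(k,k) | ~D(m))

Eliminate → and ↔ using ¬ and ∨.
  ~((forall q. exists p. (~F(q) | ~F(p))) & (exists r. ~F(r))) | (forall k. ~L(k,k)) | (exists m. ~D(m))
Push ¬ through the quantifiers and connectives to reach negation normal form:
  (exists q. forall p. (F(q) & F(p))) | (forall r. F(r)) | (forall k. ~L(k,k)) | (exists m. ~D(m))
All bound variables are already distinct, so no renaming is needed.
Extract every quantifier outward, since the variables are now distinct and don't occur free across branches:
  exists q. forall p. forall r. forall k. exists m. (F(q) & F(p) | F(r) | ~L(k,k) | ~D(m))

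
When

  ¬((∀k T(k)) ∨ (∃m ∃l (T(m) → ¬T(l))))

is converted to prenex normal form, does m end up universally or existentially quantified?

universal

Eliminate → and ↔ using ¬ and ∨.
  ¬((∀k T(k)) ∨ (∃m ∃l (¬T(m) ∨ ¬T(l))))
Move each ¬ inward, flipping quantifiers it crosses:
  (∃k ¬T(k)) ∧ (∀m ∀l (T(m) ∧ T(l)))
All bound variables are already distinct, so no renaming is needed.
Finally move all quantifiers to the prefix:
  ∃k ∀m ∀l (¬T(k) ∧ T(m) ∧ T(l))
The quantifier ∃m sits under an odd number of negations (counting the antecedent side of each →), so it flips to ∀m.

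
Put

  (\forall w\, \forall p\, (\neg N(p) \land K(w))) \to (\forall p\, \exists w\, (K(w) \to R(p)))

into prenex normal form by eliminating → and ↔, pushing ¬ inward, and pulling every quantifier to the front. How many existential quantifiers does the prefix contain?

3

Eliminate → and ↔ using ¬ and ∨.
  \neg (\forall w\, \forall p\, (\neg N(p) \land K(w))) \lor (\forall p\, \exists w\, (\neg K(w) \lor R(p)))
Push ¬ through the quantifiers and connectives to reach negation normal form:
  (\exists w\, \exists p\, (N(p) \lor \neg K(w))) \lor (\forall p\, \exists w\, (\neg K(w) \lor R(p)))
Standardize variables apart so no two quantifiers bind the same name: p↦v, w↦v1.
  (\exists w\, \exists p\, (N(p) \lor \neg K(w))) \lor (\forall v\, \exists v1\, (\neg K(v1) \lor R(v)))
Finally move all quantifiers to the prefix:
  \exists w\, \exists p\, \forall v\, \exists v1\, (N(p) \lor \neg K(w) \lor \neg K(v1) \lor R(v))
The prefix is \exists w \exists p \forall v \exists v1: 1 universal, 3 existential.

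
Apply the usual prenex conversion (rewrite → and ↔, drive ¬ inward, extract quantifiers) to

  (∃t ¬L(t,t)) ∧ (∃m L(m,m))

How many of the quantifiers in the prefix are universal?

All bound variables are already distinct, so no renaming is needed.
Extract every quantifier outward, since the variables are now distinct and don't occur free across branches:
  ∃t ∃m (¬L(t,t) ∧ L(m,m))
The prefix is ∃t ∃m: 0 universal, 2 existential.

0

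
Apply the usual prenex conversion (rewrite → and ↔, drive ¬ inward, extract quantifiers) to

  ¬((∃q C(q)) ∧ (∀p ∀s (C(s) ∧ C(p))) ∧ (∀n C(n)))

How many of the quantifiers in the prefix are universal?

1

Push ¬ through the quantifiers and connectives to reach negation normal form:
  (∀q ¬C(q)) ∨ (∃p ∃s (¬C(s) ∨ ¬C(p))) ∨ (∃n ¬C(n))
Pull the quantifiers to the front (each side's bound variable is not free in the other side):
  ∀q ∃p ∃s ∃n (¬C(q) ∨ ¬C(s) ∨ ¬C(p) ∨ ¬C(n))
The prefix is ∀q ∃p ∃s ∃n: 1 universal, 3 existential.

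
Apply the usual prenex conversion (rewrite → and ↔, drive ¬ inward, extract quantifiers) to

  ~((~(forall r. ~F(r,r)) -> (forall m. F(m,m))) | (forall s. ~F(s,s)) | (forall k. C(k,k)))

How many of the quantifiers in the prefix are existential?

Rewrite implications/biconditionals: A → B as ¬A ∨ B.
  ~(~~(forall r. ~F(r,r)) | (forall m. F(m,m)) | (forall s. ~F(s,s)) | (forall k. C(k,k)))
Move each ¬ inward, flipping quantifiers it crosses:
  (exists r. F(r,r)) & (exists m. ~F(m,m)) & (exists s. F(s,s)) & (exists k. ~C(k,k))
Pull the quantifiers to the front (each side's bound variable is not free in the other side):
  exists r. exists m. exists s. exists k. (F(r,r) & ~F(m,m) & F(s,s) & ~C(k,k))
The prefix is exists r exists m exists s exists k: 0 universal, 4 existential.

4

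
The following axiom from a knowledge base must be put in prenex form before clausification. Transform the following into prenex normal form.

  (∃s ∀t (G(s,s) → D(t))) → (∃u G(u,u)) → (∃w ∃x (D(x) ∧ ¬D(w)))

∀s ∃t ∀u ∃w ∃x (G(s,s) ∧ ¬D(t) ∨ ¬G(u,u) ∨ D(x) ∧ ¬D(w))

Eliminate → and ↔ using ¬ and ∨.
  ¬(∃s ∀t (¬G(s,s) ∨ D(t))) ∨ ¬(∃u G(u,u)) ∨ (∃w ∃x (D(x) ∧ ¬D(w)))
Push ¬ through the quantifiers and connectives to reach negation normal form:
  (∀s ∃t (G(s,s) ∧ ¬D(t))) ∨ (∀u ¬G(u,u)) ∨ (∃w ∃x (D(x) ∧ ¬D(w)))
All bound variables are already distinct, so no renaming is needed.
Extract every quantifier outward, since the variables are now distinct and don't occur free across branches:
  ∀s ∃t ∀u ∃w ∃x (G(s,s) ∧ ¬D(t) ∨ ¬G(u,u) ∨ D(x) ∧ ¬D(w))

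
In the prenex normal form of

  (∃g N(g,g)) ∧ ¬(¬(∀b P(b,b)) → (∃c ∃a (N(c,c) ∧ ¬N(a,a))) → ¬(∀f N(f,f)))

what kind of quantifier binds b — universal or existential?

Rewrite implications/biconditionals: A → B as ¬A ∨ B.
  (∃g N(g,g)) ∧ ¬(¬¬(∀b P(b,b)) ∨ ¬(∃c ∃a (N(c,c) ∧ ¬N(a,a))) ∨ ¬(∀f N(f,f)))
Move each ¬ inward, flipping quantifiers it crosses:
  (∃g N(g,g)) ∧ (∃b ¬P(b,b)) ∧ (∃c ∃a (N(c,c) ∧ ¬N(a,a))) ∧ (∀f N(f,f))
All bound variables are already distinct, so no renaming is needed.
Finally move all quantifiers to the prefix:
  ∃g ∃b ∃c ∃a ∀f (N(g,g) ∧ ¬P(b,b) ∧ N(c,c) ∧ ¬N(a,a) ∧ N(f,f))
The quantifier ∀b sits under an odd number of negations (counting the antecedent side of each →), so it flips to ∃b.

existential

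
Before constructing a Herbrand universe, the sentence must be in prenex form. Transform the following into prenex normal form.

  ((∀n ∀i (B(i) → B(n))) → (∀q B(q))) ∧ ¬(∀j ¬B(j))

Rewrite implications/biconditionals: A → B as ¬A ∨ B.
  (¬(∀n ∀i (¬B(i) ∨ B(n))) ∨ (∀q B(q))) ∧ ¬(∀j ¬B(j))
Drive negations inward (¬∀x A ≡ ∃x ¬A, ¬∃x A ≡ ∀x ¬A, De Morgan for ∧/∨):
  ((∃n ∃i (B(i) ∧ ¬B(n))) ∨ (∀q B(q))) ∧ (∃j B(j))
Extract every quantifier outward, since the variables are now distinct and don't occur free across branches:
  ∃n ∃i ∀q ∃j ((B(i) ∧ ¬B(n) ∨ B(q)) ∧ B(j))

∃n ∃i ∀q ∃j ((B(i) ∧ ¬B(n) ∨ B(q)) ∧ B(j))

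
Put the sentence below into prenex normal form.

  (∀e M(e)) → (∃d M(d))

Eliminate → and ↔ using ¬ and ∨.
  ¬(∀e M(e)) ∨ (∃d M(d))
Drive negations inward (¬∀x A ≡ ∃x ¬A, ¬∃x A ≡ ∀x ¬A, De Morgan for ∧/∨):
  (∃e ¬M(e)) ∨ (∃d M(d))
All bound variables are already distinct, so no renaming is needed.
Extract every quantifier outward, since the variables are now distinct and don't occur free across branches:
  ∃e ∃d (¬M(e) ∨ M(d))

∃e ∃d (¬M(e) ∨ M(d))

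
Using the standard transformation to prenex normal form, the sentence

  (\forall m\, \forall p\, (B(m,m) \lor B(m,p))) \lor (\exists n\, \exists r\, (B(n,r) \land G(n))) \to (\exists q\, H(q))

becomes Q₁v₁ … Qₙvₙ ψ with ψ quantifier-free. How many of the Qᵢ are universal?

2

First replace A → B with ¬A ∨ B.
  \neg ((\forall m\, \forall p\, (B(m,m) \lor B(m,p))) \lor (\exists n\, \exists r\, (B(n,r) \land G(n)))) \lor (\exists q\, H(q))
Move each ¬ inward, flipping quantifiers it crosses:
  (\exists m\, \exists p\, (\neg B(m,m) \land \neg B(m,p))) \land (\forall n\, \forall r\, (\neg B(n,r) \lor \neg G(n))) \lor (\exists q\, H(q))
All bound variables are already distinct, so no renaming is needed.
Finally move all quantifiers to the prefix:
  \exists m\, \exists p\, \forall n\, \forall r\, \exists q\, (\neg B(m,m) \land \neg B(m,p) \land (\neg B(n,r) \lor \neg G(n)) \lor H(q))
The prefix is \exists m \exists p \forall n \forall r \exists q: 2 universal, 3 existential.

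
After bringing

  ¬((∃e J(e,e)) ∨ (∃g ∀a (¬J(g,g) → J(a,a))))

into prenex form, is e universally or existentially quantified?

Rewrite implications/biconditionals: A → B as ¬A ∨ B.
  ¬((∃e J(e,e)) ∨ (∃g ∀a (¬¬J(g,g) ∨ J(a,a))))
Drive negations inward (¬∀x A ≡ ∃x ¬A, ¬∃x A ≡ ∀x ¬A, De Morgan for ∧/∨):
  (∀e ¬J(e,e)) ∧ (∀g ∃a (¬J(g,g) ∧ ¬J(a,a)))
All bound variables are already distinct, so no renaming is needed.
Pull the quantifiers to the front (each side's bound variable is not free in the other side):
  ∀e ∀g ∃a (¬J(e,e) ∧ ¬J(g,g) ∧ ¬J(a,a))
The quantifier ∃e sits under an odd number of negations (counting the antecedent side of each →), so it flips to ∀e.

universal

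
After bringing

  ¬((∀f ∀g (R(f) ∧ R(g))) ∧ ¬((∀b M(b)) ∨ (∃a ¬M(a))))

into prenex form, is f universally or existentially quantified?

Push ¬ through the quantifiers and connectives to reach negation normal form:
  (∃f ∃g (¬R(f) ∨ ¬R(g))) ∨ (∀b M(b)) ∨ (∃a ¬M(a))
All bound variables are already distinct, so no renaming is needed.
Extract every quantifier outward, since the variables are now distinct and don't occur free across branches:
  ∃f ∃g ∀b ∃a (¬R(f) ∨ ¬R(g) ∨ M(b) ∨ ¬M(a))
The quantifier ∀f sits under an odd number of negations, so it flips to ∃f.

existential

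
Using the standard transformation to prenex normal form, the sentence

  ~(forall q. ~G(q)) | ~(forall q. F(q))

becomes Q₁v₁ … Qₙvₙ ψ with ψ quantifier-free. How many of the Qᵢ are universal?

Drive negations inward (¬∀x A ≡ ∃x ¬A, ¬∃x A ≡ ∀x ¬A, De Morgan for ∧/∨):
  (exists q. G(q)) | (exists q. ~F(q))
Give each quantifier a distinct variable: q↦t.
  (exists q. G(q)) | (exists t. ~F(t))
Finally move all quantifiers to the prefix:
  exists q. exists t. (G(q) | ~F(t))
The prefix is exists q exists t: 0 universal, 2 existential.

0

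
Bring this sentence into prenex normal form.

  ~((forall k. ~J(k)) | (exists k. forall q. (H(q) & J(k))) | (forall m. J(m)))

Drive negations inward (¬∀x A ≡ ∃x ¬A, ¬∃x A ≡ ∀x ¬A, De Morgan for ∧/∨):
  (exists k. J(k)) & (forall k. exists q. (~H(q) | ~J(k))) & (exists m. ~J(m))
Rename bound variables to avoid capture: k↦w.
  (exists k. J(k)) & (forall w. exists q. (~H(q) | ~J(w))) & (exists m. ~J(m))
Pull the quantifiers to the front (each side's bound variable is not free in the other side):
  exists k. forall w. exists q. exists m. (J(k) & (~H(q) | ~J(w)) & ~J(m))

exists k. forall w. exists q. exists m. (J(k) & (~H(q) | ~J(w)) & ~J(m))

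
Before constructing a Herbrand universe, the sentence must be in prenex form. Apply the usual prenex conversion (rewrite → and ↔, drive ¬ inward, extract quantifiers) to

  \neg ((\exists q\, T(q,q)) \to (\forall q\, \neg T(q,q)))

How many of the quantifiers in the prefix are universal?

0

First replace A → B with ¬A ∨ B.
  \neg (\neg (\exists q\, T(q,q)) \lor (\forall q\, \neg T(q,q)))
Move each ¬ inward, flipping quantifiers it crosses:
  (\exists q\, T(q,q)) \land (\exists q\, T(q,q))
Rename bound variables to avoid capture: q↦a.
  (\exists q\, T(q,q)) \land (\exists a\, T(a,a))
Finally move all quantifiers to the prefix:
  \exists q\, \exists a\, (T(q,q) \land T(a,a))
The prefix is \exists q \exists a: 0 universal, 2 existential.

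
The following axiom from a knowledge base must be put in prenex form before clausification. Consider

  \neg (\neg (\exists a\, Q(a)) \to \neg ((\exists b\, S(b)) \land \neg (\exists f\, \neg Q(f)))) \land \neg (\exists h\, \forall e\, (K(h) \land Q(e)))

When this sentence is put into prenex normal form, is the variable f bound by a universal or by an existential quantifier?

universal

Eliminate → and ↔ using ¬ and ∨.
  \neg (\neg \neg (\exists a\, Q(a)) \lor \neg ((\exists b\, S(b)) \land \neg (\exists f\, \neg Q(f)))) \land \neg (\exists h\, \forall e\, (K(h) \land Q(e)))
Push ¬ through the quantifiers and connectives to reach negation normal form:
  (\forall a\, \neg Q(a)) \land (\exists b\, S(b)) \land (\forall f\, Q(f)) \land (\forall h\, \exists e\, (\neg K(h) \lor \neg Q(e)))
All bound variables are already distinct, so no renaming is needed.
Pull the quantifiers to the front (each side's bound variable is not free in the other side):
  \forall a\, \exists b\, \forall f\, \forall h\, \exists e\, (\neg Q(a) \land S(b) \land Q(f) \land (\neg K(h) \lor \neg Q(e)))
The quantifier \exists f sits under an odd number of negations (counting the antecedent side of each →), so it flips to \forall f.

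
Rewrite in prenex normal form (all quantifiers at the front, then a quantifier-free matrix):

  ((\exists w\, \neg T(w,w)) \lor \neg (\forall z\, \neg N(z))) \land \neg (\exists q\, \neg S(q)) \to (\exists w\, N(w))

\forall w\, \forall z\, \exists q\, \exists c\, (T(w,w) \land \neg N(z) \lor \neg S(q) \lor N(c))

First replace A → B with ¬A ∨ B.
  \neg (((\exists w\, \neg T(w,w)) \lor \neg (\forall z\, \neg N(z))) \land \neg (\exists q\, \neg S(q))) \lor (\exists w\, N(w))
Drive negations inward (¬∀x A ≡ ∃x ¬A, ¬∃x A ≡ ∀x ¬A, De Morgan for ∧/∨):
  (\forall w\, T(w,w)) \land (\forall z\, \neg N(z)) \lor (\exists q\, \neg S(q)) \lor (\exists w\, N(w))
Standardize variables apart so no two quantifiers bind the same name: w↦c.
  (\forall w\, T(w,w)) \land (\forall z\, \neg N(z)) \lor (\exists q\, \neg S(q)) \lor (\exists c\, N(c))
Finally move all quantifiers to the prefix:
  \forall w\, \forall z\, \exists q\, \exists c\, (T(w,w) \land \neg N(z) \lor \neg S(q) \lor N(c))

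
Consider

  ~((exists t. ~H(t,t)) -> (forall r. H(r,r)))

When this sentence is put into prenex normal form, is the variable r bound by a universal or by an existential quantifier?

existential

First replace A → B with ¬A ∨ B.
  ~(~(exists t. ~H(t,t)) | (forall r. H(r,r)))
Push ¬ through the quantifiers and connectives to reach negation normal form:
  (exists t. ~H(t,t)) & (exists r. ~H(r,r))
All bound variables are already distinct, so no renaming is needed.
Pull the quantifiers to the front (each side's bound variable is not free in the other side):
  exists t. exists r. (~H(t,t) & ~H(r,r))
The quantifier forall r sits under an odd number of negations (counting the antecedent side of each →), so it flips to exists r.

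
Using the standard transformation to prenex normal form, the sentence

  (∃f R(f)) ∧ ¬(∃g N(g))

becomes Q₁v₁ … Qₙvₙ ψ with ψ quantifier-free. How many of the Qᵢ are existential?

1

Push ¬ through the quantifiers and connectives to reach negation normal form:
  (∃f R(f)) ∧ (∀g ¬N(g))
Pull the quantifiers to the front (each side's bound variable is not free in the other side):
  ∃f ∀g (R(f) ∧ ¬N(g))
The prefix is ∃f ∀g: 1 universal, 1 existential.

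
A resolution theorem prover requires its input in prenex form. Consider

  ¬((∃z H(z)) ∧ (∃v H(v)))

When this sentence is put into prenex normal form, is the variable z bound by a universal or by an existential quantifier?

universal

Push ¬ through the quantifiers and connectives to reach negation normal form:
  (∀z ¬H(z)) ∨ (∀v ¬H(v))
All bound variables are already distinct, so no renaming is needed.
Finally move all quantifiers to the prefix:
  ∀z ∀v (¬H(z) ∨ ¬H(v))
The quantifier ∃z sits under an odd number of negations, so it flips to ∀z.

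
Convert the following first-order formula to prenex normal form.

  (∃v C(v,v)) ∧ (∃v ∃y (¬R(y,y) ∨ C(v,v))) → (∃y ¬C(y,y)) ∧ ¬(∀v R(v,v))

∀v ∀z ∀y ∃b ∃w1 (¬C(v,v) ∨ R(y,y) ∧ ¬C(z,z) ∨ ¬C(b,b) ∧ ¬R(w1,w1))

Rewrite implications/biconditionals: A → B as ¬A ∨ B.
  ¬((∃v C(v,v)) ∧ (∃v ∃y (¬R(y,y) ∨ C(v,v)))) ∨ (∃y ¬C(y,y)) ∧ ¬(∀v R(v,v))
Push ¬ through the quantifiers and connectives to reach negation normal form:
  (∀v ¬C(v,v)) ∨ (∀v ∀y (R(y,y) ∧ ¬C(v,v))) ∨ (∃y ¬C(y,y)) ∧ (∃v ¬R(v,v))
Rename bound variables to avoid capture: v↦z, y↦b, v↦w1.
  (∀v ¬C(v,v)) ∨ (∀z ∀y (R(y,y) ∧ ¬C(z,z))) ∨ (∃b ¬C(b,b)) ∧ (∃w1 ¬R(w1,w1))
Finally move all quantifiers to the prefix:
  ∀v ∀z ∀y ∃b ∃w1 (¬C(v,v) ∨ R(y,y) ∧ ¬C(z,z) ∨ ¬C(b,b) ∧ ¬R(w1,w1))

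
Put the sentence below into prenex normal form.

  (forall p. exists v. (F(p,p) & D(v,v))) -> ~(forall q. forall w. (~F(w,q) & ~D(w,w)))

exists p. forall v. exists q. exists w. (~F(p,p) | ~D(v,v) | F(w,q) | D(w,w))

Rewrite implications/biconditionals: A → B as ¬A ∨ B.
  ~(forall p. exists v. (F(p,p) & D(v,v))) | ~(forall q. forall w. (~F(w,q) & ~D(w,w)))
Push ¬ through the quantifiers and connectives to reach negation normal form:
  (exists p. forall v. (~F(p,p) | ~D(v,v))) | (exists q. exists w. (F(w,q) | D(w,w)))
Finally move all quantifiers to the prefix:
  exists p. forall v. exists q. exists w. (~F(p,p) | ~D(v,v) | F(w,q) | D(w,w))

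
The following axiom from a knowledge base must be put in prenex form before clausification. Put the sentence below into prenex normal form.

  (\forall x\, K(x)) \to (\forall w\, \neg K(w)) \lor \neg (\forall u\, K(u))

\exists x\, \forall w\, \exists u\, (\neg K(x) \lor \neg K(w) \lor \neg K(u))

Eliminate → and ↔ using ¬ and ∨.
  \neg (\forall x\, K(x)) \lor (\forall w\, \neg K(w)) \lor \neg (\forall u\, K(u))
Push ¬ through the quantifiers and connectives to reach negation normal form:
  (\exists x\, \neg K(x)) \lor (\forall w\, \neg K(w)) \lor (\exists u\, \neg K(u))
All bound variables are already distinct, so no renaming is needed.
Extract every quantifier outward, since the variables are now distinct and don't occur free across branches:
  \exists x\, \forall w\, \exists u\, (\neg K(x) \lor \neg K(w) \lor \neg K(u))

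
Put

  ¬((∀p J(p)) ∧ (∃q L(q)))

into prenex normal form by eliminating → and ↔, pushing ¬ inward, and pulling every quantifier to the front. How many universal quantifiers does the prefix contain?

Push ¬ through the quantifiers and connectives to reach negation normal form:
  (∃p ¬J(p)) ∨ (∀q ¬L(q))
All bound variables are already distinct, so no renaming is needed.
Pull the quantifiers to the front (each side's bound variable is not free in the other side):
  ∃p ∀q (¬J(p) ∨ ¬L(q))
The prefix is ∃p ∀q: 1 universal, 1 existential.

1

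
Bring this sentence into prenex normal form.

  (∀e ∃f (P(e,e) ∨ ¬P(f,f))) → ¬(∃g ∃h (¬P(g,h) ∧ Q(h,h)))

∃e ∀f ∀g ∀h (¬P(e,e) ∧ P(f,f) ∨ P(g,h) ∨ ¬Q(h,h))

First replace A → B with ¬A ∨ B.
  ¬(∀e ∃f (P(e,e) ∨ ¬P(f,f))) ∨ ¬(∃g ∃h (¬P(g,h) ∧ Q(h,h)))
Move each ¬ inward, flipping quantifiers it crosses:
  (∃e ∀f (¬P(e,e) ∧ P(f,f))) ∨ (∀g ∀h (P(g,h) ∨ ¬Q(h,h)))
All bound variables are already distinct, so no renaming is needed.
Extract every quantifier outward, since the variables are now distinct and don't occur free across branches:
  ∃e ∀f ∀g ∀h (¬P(e,e) ∧ P(f,f) ∨ P(g,h) ∨ ¬Q(h,h))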